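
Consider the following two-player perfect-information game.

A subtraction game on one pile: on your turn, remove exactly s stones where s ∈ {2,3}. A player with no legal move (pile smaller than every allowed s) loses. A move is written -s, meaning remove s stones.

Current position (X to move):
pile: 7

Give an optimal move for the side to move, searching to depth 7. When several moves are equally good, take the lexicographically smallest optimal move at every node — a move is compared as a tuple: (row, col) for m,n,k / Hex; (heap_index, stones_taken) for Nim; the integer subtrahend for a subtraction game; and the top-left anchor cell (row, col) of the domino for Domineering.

p1 X@[7]: -2[5]+1* -3[4]-1
p2 O@[5]: -2[3]-1* -3[2]-1
p3 X@[3]: -2[1]+1* -3[0]+1
p4 O@[1] terminal -1; root [7] d7

X's best at [7]: -2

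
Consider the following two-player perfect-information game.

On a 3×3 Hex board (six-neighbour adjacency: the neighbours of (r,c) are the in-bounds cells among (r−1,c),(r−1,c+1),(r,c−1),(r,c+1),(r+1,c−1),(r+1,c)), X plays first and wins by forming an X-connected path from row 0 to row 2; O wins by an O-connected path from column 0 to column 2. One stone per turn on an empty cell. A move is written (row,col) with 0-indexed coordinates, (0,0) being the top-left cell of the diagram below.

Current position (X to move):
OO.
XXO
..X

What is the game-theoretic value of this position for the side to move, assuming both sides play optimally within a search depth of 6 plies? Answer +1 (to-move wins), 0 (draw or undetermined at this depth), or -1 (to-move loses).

value(OO./XXO/..X, X) = +1

ply 1, X at OO./XXO/..X | (0,2)=+1→OOX/XXO/..X*; (2,0)=-1→OO./XXO/X.X; (2,1)=-1→OO./XXO/.XX
ply 2, O at OOX/XXO/..X | (2,0)=-1→OOX/XXO/O.X*; (2,1)=-1→OOX/XXO/.OX
ply 3, X at OOX/XXO/O.X | (2,1)=+1→OOX/XXO/OXX*
ply 4: OOX/XXO/OXX is terminal -1 (O); from OO./XXO/..X depth 6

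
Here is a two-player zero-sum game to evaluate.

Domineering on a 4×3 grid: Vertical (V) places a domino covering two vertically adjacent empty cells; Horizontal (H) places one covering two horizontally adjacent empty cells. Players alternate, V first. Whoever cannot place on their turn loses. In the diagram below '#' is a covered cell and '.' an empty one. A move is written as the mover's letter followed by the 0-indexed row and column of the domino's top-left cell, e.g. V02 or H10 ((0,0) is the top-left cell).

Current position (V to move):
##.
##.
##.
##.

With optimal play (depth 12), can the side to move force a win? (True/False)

V winning at [##./##./##./##.]: True

[##./##./##./##.] V move#1: V02:+1/###/###/##./##.*, V12:+1/##./###/###/##., V22:+1/##./##./###/###
[###/###/##./##.] end (terminal -1, H#2); searched ##./##./##./##. to 12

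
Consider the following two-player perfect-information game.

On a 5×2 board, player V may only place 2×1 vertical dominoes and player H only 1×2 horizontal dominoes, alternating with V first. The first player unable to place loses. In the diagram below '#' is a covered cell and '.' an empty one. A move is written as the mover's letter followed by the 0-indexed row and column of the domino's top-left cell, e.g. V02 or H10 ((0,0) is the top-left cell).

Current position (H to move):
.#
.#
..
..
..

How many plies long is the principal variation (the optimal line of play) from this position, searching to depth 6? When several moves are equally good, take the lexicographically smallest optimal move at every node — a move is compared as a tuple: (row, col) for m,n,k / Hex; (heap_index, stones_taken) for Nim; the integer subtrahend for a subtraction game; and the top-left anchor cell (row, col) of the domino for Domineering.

PV length from [.#/.#/../../..]: 3 plies

ply 1, H at .#/.#/../../.. | H20=-1→.#/.#/##/../..; H30=+1→.#/.#/../##/..*; H40=-1→.#/.#/../../##
ply 2, V at .#/.#/../##/.. | V00=-1→##/##/../##/..*; V10=-1→.#/##/#./##/..
ply 3, H at ##/##/../##/.. | H20=+1→##/##/##/##/..*; H40=+1→##/##/../##/##
ply 4: ##/##/##/##/.. is terminal -1 (V); from .#/.#/../../.. depth 6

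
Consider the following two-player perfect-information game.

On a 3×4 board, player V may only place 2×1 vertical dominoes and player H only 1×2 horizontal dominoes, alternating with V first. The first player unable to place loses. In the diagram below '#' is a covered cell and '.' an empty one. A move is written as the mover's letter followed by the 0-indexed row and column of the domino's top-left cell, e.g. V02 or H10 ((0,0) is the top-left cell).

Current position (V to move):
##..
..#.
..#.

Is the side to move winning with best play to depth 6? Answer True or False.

V winning at [##../..#./..#.]: True

[##../..#./..#.] V move#1: V03:-1/##.#/..##/..#., V10:+1/##../#.#./#.#.*, V11:+1/##../.##./.##., V13:-1/##../..##/..##
[##../#.#./#.#.] H move#2: H02:-1/####/#.#./#.#.*
[####/#.#./#.#.] V move#3: V11:+1/####/###./###.*, V13:+1/####/#.##/#.##
[####/###./###.] end (terminal -1, H#4); searched ##../..#./..#. to 6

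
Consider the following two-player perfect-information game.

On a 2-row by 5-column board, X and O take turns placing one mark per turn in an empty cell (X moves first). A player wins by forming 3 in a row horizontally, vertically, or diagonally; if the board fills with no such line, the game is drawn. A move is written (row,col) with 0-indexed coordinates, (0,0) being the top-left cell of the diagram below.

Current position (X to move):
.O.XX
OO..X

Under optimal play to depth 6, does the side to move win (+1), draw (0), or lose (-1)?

value(.O.XX/OO..X, X) = +1

[.O.XX/OO..X] X move#1: (0,0):-1/XO.XX/OO..X, (0,2):+1/.OXXX/OO..X*, (1,2):+1/.O.XX/OOX.X, (1,3):-1/.O.XX/OO.XX
[.OXXX/OO..X] end (terminal -1, O#2); searched .O.XX/OO..X to 6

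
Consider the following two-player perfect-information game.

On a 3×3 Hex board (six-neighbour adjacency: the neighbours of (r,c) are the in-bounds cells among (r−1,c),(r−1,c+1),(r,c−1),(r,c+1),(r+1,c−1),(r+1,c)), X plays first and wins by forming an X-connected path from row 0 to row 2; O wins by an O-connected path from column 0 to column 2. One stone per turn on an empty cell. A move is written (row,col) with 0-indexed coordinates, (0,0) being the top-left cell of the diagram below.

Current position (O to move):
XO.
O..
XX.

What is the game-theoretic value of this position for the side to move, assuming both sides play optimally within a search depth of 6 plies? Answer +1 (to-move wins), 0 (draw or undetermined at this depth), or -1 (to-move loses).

[XO./O../XX.] O move#1: (0,2):+1/XOO/O../XX.*, (1,1):+1/XO./OO./XX., (1,2):+1/XO./O.O/XX., (2,2):-1/XO./O../XXO
[XOO/O../XX.] end (terminal -1, X#2); searched XO./O../XX. to 6

value(XO./O../XX., O) = +1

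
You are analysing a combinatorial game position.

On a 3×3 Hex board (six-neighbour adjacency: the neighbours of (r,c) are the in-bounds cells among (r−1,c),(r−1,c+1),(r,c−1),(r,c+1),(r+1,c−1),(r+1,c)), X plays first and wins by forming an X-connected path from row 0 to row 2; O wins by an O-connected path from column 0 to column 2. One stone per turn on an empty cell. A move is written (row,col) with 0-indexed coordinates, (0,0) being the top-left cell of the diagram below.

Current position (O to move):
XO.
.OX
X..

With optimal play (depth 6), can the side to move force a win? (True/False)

O winning at [XO./.OX/X..]: False

[XO./.OX/X..] O move#1: (0,2):-1/XOO/.OX/X..*, (1,0):-1/XO./OOX/X.., (2,1):-1/XO./.OX/XO., (2,2):-1/XO./.OX/X.O
[XOO/.OX/X..] X move#2: (1,0):+1/XOO/XOX/X..*, (2,1):-1/XOO/.OX/XX., (2,2):-1/XOO/.OX/X.X
[XOO/XOX/X..] end (terminal -1, O#3); searched XO./.OX/X.. to 6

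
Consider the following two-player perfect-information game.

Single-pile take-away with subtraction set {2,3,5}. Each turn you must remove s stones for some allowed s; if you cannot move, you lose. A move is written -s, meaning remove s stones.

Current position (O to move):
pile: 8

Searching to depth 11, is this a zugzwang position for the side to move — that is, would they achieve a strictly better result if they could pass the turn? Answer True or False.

zugzwang(8, O) = True

p1 O@[8]: -2[6]-1* -3[5]-1 -5[3]-1
p2 X@[6]: -2[4]-1 -3[3]-1 -5[1]+1*
p3 O@[1] terminal -1; root [8] d11
pass branch (X moves first from the same position):
  | p1 X@[8]: -2[6]-1* -3[5]-1 -5[3]-1
  | p2 O@[6]: -2[4]-1 -3[3]-1 -5[1]+1*
  | p3 X@[1] terminal -1; root [8] d11
O moving scores -1; O passing scores +1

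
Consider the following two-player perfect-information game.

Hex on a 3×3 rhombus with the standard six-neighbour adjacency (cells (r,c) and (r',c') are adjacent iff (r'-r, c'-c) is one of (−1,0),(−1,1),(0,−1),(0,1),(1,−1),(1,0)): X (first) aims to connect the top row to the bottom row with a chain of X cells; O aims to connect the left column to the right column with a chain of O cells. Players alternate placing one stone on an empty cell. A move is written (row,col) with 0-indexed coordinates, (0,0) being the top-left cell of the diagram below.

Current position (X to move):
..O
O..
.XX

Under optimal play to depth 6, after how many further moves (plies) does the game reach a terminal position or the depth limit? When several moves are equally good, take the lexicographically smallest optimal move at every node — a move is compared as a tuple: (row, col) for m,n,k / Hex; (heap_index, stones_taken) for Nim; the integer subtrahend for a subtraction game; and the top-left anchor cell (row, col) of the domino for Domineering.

[..O/O../.XX] X move#1: (0,0):-1/X.O/O../.XX*, (0,1):-1/.XO/O../.XX, (1,1):-1/..O/OX./.XX, (1,2):-1/..O/O.X/.XX, (2,0):-1/..O/O../XXX
[X.O/O../.XX] O move#2: (0,1):+1/XOO/O../.XX*, (1,1):+1/X.O/OO./.XX, (1,2):+1/X.O/O.O/.XX, (2,0):+1/X.O/O../OXX
[XOO/O../.XX] end (terminal -1, X#3); searched ..O/O../.XX to 6

PV length from [..O/O../.XX]: 2 plies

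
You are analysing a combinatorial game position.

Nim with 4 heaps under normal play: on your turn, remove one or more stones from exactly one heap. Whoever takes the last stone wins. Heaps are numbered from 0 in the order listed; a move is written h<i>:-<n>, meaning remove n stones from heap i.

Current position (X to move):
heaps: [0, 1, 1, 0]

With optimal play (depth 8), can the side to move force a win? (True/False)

X winning at [(0,1,1,0)]: False

ply 1, X at (0,1,1,0) | h1:-1=-1→(0,0,1,0)*; h2:-1=-1→(0,1,0,0)
ply 2, O at (0,0,1,0) | h2:-1=+1→(0,0,0,0)*
ply 3: (0,0,0,0) is terminal -1 (X); from (0,1,1,0) depth 8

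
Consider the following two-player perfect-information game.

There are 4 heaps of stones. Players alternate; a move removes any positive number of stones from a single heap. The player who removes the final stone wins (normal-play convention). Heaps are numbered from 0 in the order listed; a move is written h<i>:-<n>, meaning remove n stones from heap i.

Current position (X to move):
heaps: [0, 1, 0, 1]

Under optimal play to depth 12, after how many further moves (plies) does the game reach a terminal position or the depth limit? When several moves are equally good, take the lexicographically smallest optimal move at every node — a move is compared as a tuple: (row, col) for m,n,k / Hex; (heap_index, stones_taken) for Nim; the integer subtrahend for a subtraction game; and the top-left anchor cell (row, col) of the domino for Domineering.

p1 X@[(0,1,0,1)]: h1:-1[(0,0,0,1)]-1* h3:-1[(0,1,0,0)]-1
p2 O@[(0,0,0,1)]: h3:-1[(0,0,0,0)]+1*
p3 X@[(0,0,0,0)] terminal -1; root [(0,1,0,1)] d12

PV length from [(0,1,0,1)]: 2 plies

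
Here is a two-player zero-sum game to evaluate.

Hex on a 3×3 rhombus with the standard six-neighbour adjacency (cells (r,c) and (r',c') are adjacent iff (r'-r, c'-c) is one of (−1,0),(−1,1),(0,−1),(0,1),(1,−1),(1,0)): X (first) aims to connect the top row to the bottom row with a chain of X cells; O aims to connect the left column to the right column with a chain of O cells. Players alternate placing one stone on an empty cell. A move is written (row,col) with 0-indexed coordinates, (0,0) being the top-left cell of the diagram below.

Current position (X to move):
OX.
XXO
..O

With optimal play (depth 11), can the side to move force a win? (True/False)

[OX./XXO/..O] X move#1: (0,2):+1/OXX/XXO/..O*, (2,0):+1/OX./XXO/X.O, (2,1):+1/OX./XXO/.XO
[OXX/XXO/..O] O move#2: (2,0):-1/OXX/XXO/O.O*, (2,1):-1/OXX/XXO/.OO
[OXX/XXO/O.O] X move#3: (2,1):+1/OXX/XXO/OXO*
[OXX/XXO/OXO] end (terminal -1, O#4); searched OX./XXO/..O to 11

X winning at [OX./XXO/..O]: True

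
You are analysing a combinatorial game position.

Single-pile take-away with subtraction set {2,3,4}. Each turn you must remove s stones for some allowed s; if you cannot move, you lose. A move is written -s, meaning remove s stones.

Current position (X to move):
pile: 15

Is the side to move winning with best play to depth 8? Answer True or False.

X winning at [15]: True

ply 1, X at 15 | -2=+1→13*; -3=+1→12; -4=-1→11
ply 2, O at 13 | -2=-1→11*; -3=-1→10; -4=-1→9
ply 3, X at 11 | -2=-1→9; -3=-1→8; -4=+1→7*
ply 4, O at 7 | -2=-1→5*; -3=-1→4; -4=-1→3
ply 5, X at 5 | -2=-1→3; -3=-1→2; -4=+1→1*
ply 6: 1 is terminal -1 (O); from 15 depth 8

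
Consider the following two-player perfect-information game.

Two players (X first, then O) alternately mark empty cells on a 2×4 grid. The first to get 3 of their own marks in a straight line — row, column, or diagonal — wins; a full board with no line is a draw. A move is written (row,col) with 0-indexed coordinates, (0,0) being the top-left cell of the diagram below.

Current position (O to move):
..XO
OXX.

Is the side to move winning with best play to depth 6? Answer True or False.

ply 1, O at ..XO/OXX. | (0,0)=-1→O.XO/OXX.; (0,1)=-1→.OXO/OXX.; (1,3)=+0→..XO/OXXO*
ply 2, X at ..XO/OXXO | (0,0)=+0→X.XO/OXXO*; (0,1)=+0→.XXO/OXXO
ply 3, O at X.XO/OXXO | (0,1)=+0→XOXO/OXXO*
ply 4: XOXO/OXXO is terminal +0 (X); from ..XO/OXX. depth 6

O winning at [..XO/OXX.]: False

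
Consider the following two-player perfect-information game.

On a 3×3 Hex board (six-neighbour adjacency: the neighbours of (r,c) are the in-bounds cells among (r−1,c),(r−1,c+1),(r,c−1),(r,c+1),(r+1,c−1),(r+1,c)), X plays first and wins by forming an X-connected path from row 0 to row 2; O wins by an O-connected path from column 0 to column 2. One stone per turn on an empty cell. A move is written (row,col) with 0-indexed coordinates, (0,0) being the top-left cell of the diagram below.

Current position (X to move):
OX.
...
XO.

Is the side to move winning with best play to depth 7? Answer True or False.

X winning at [OX./.../XO.]: True

ply 1, X at OX./.../XO. | (0,2)=+1→OXX/.../XO.*; (1,0)=+1→OX./X../XO.; (1,1)=+1→OX./.X./XO.; (1,2)=+1→OX./..X/XO.; (2,2)=+1→OX./.../XOX
ply 2, O at OXX/.../XO. | (1,0)=-1→OXX/O../XO.*; (1,1)=-1→OXX/.O./XO.; (1,2)=-1→OXX/..O/XO.; (2,2)=-1→OXX/.../XOO
ply 3, X at OXX/O../XO. | (1,1)=+1→OXX/OX./XO.*; (1,2)=+1→OXX/O.X/XO.; (2,2)=+1→OXX/O../XOX
ply 4: OXX/OX./XO. is terminal -1 (O); from OX./.../XO. depth 7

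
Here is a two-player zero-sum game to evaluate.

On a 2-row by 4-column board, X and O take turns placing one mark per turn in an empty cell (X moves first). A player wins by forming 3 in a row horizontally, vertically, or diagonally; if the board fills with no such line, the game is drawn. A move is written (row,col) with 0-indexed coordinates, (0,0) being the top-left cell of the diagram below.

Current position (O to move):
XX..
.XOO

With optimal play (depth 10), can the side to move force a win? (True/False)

p1 O@[XX../.XOO]: (0,2)[XXO./.XOO]+0* (0,3)[XX.O/.XOO]-1 (1,0)[XX../OXOO]-1
p2 X@[XXO./.XOO]: (0,3)[XXOX/.XOO]+0* (1,0)[XXO./XXOO]+0
p3 O@[XXOX/.XOO]: (1,0)[XXOX/OXOO]+0*
p4 X@[XXOX/OXOO] terminal +0; root [XX../.XOO] d10

O winning at [XX../.XOO]: False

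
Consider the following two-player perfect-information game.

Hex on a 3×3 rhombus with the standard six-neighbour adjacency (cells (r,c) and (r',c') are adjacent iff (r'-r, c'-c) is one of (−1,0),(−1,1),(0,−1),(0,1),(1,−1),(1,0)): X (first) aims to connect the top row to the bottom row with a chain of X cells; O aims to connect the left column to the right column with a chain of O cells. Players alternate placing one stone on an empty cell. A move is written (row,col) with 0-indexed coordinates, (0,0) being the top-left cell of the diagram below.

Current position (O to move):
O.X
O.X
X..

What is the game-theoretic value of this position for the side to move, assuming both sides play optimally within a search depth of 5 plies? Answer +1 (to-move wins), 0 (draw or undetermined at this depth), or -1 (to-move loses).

ply 1, O at O.X/O.X/X.. | (0,1)=-1→OOX/O.X/X..*; (1,1)=-1→O.X/OOX/X..; (2,1)=-1→O.X/O.X/XO.; (2,2)=-1→O.X/O.X/X.O
ply 2, X at OOX/O.X/X.. | (1,1)=+1→OOX/OXX/X..*; (2,1)=+1→OOX/O.X/XX.; (2,2)=+1→OOX/O.X/X.X
ply 3: OOX/OXX/X.. is terminal -1 (O); from O.X/O.X/X.. depth 5

value(O.X/O.X/X.., O) = -1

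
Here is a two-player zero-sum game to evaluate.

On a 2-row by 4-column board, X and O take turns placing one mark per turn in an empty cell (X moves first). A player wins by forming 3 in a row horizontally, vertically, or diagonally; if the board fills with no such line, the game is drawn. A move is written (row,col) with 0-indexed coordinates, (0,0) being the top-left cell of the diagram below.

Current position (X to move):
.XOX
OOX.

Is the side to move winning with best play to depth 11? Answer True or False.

X winning at [.XOX/OOX.]: False

[.XOX/OOX.] X move#1: (0,0):+0/XXOX/OOX.*, (1,3):+0/.XOX/OOXX
[XXOX/OOX.] O move#2: (1,3):+0/XXOX/OOXO*
[XXOX/OOXO] end (terminal +0, X#3); searched .XOX/OOX. to 11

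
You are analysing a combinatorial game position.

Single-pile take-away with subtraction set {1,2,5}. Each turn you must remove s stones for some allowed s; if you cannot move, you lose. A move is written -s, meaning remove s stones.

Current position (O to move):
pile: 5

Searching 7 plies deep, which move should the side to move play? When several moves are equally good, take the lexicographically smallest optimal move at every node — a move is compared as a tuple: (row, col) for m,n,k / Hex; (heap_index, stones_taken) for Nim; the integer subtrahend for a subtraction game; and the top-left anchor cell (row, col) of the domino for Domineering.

[5] O move#1: -1:-1/4, -2:+1/3*, -5:+1/0
[3] X move#2: -1:-1/2*, -2:-1/1
[2] O move#3: -1:-1/1, -2:+1/0*
[0] end (terminal -1, X#4); searched 5 to 7

O's best at [5]: -2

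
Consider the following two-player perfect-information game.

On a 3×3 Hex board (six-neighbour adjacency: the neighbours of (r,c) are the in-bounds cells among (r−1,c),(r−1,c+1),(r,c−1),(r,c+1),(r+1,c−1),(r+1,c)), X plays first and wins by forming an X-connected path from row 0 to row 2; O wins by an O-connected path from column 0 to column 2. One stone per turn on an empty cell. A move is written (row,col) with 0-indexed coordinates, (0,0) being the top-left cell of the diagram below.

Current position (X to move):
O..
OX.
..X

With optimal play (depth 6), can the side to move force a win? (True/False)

X winning at [O../OX./..X]: True

p1 X@[O../OX./..X]: (0,1)[OX./OX./..X]+1* (0,2)[O.X/OX./..X]+1 (1,2)[O../OXX/..X]+1 (2,0)[O../OX./X.X]+1 (2,1)[O../OX./.XX]+1
p2 O@[OX./OX./..X]: (0,2)[OXO/OX./..X]-1* (1,2)[OX./OXO/..X]-1 (2,0)[OX./OX./O.X]-1 (2,1)[OX./OX./.OX]-1
p3 X@[OXO/OX./..X]: (1,2)[OXO/OXX/..X]+1* (2,0)[OXO/OX./X.X]+1 (2,1)[OXO/OX./.XX]+1
p4 O@[OXO/OXX/..X] terminal -1; root [O../OX./..X] d6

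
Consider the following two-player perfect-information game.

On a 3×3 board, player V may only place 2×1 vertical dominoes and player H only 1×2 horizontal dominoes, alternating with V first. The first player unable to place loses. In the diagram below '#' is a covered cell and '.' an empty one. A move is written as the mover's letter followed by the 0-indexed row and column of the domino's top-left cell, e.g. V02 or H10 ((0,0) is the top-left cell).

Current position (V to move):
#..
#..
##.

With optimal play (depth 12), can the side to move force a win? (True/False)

[#../#../##.] V move#1: V01:+1/##./##./##.*, V02:+1/#.#/#.#/##., V12:-1/#../#.#/###
[##./##./##.] end (terminal -1, H#2); searched #../#../##. to 12

V winning at [#../#../##.]: True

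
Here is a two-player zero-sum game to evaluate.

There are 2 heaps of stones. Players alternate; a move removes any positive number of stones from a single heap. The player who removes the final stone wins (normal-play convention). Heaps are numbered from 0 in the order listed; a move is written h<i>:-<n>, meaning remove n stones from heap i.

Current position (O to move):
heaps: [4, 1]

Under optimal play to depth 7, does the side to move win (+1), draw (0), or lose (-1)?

value((4,1), O) = +1

p1 O@[(4,1)]: h0:-1[(3,1)]-1 h0:-2[(2,1)]-1 h0:-3[(1,1)]+1* h0:-4[(0,1)]-1 h1:-1[(4,0)]-1
p2 X@[(1,1)]: h0:-1[(0,1)]-1* h1:-1[(1,0)]-1
p3 O@[(0,1)]: h1:-1[(0,0)]+1*
p4 X@[(0,0)] terminal -1; root [(4,1)] d7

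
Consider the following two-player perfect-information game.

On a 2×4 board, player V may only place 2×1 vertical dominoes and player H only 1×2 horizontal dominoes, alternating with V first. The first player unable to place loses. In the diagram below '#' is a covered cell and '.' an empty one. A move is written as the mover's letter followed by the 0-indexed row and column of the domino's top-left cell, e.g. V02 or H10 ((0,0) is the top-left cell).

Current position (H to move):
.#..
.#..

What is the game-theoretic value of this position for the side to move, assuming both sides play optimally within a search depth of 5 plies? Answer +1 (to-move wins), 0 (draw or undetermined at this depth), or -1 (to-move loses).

value(.#../.#.., H) = +1

p1 H@[.#../.#..]: H02[.###/.#..]+1* H12[.#../.###]+1
p2 V@[.###/.#..]: V00[####/##..]-1*
p3 H@[####/##..]: H12[####/####]+1*
p4 V@[####/####] terminal -1; root [.#../.#..] d5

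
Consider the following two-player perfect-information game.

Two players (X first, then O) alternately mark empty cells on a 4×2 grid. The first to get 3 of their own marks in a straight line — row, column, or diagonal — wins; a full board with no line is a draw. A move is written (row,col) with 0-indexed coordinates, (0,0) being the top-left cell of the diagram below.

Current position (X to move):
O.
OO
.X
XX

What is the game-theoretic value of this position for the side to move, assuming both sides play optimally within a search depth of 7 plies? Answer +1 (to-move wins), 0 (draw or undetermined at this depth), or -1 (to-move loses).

[O./OO/.X/XX] X move#1: (0,1):-1/OX/OO/.X/XX, (2,0):+0/O./OO/XX/XX*
[O./OO/XX/XX] O move#2: (0,1):+0/OO/OO/XX/XX*
[OO/OO/XX/XX] end (terminal +0, X#3); searched O./OO/.X/XX to 7

value(O./OO/.X/XX, X) = 0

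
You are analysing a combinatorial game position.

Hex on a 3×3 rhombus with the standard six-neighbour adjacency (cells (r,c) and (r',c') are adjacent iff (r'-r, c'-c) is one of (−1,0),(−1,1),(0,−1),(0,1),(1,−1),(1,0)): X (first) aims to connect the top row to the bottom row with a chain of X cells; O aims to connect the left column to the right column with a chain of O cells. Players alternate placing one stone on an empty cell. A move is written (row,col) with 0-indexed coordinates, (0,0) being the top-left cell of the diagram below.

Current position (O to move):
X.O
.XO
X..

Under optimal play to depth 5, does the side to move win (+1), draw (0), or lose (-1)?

ply 1, O at X.O/.XO/X.. | (0,1)=-1→XOO/.XO/X..*; (1,0)=-1→X.O/OXO/X..; (2,1)=-1→X.O/.XO/XO.; (2,2)=-1→X.O/.XO/X.O
ply 2, X at XOO/.XO/X.. | (1,0)=+1→XOO/XXO/X..*; (2,1)=-1→XOO/.XO/XX.; (2,2)=-1→XOO/.XO/X.X
ply 3: XOO/XXO/X.. is terminal -1 (O); from X.O/.XO/X.. depth 5

value(X.O/.XO/X.., O) = -1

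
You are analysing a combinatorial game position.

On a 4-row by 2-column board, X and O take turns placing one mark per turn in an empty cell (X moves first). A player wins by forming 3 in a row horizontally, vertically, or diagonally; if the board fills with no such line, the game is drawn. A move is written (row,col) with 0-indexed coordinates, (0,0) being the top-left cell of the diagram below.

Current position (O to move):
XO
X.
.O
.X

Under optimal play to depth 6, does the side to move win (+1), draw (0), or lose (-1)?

value(XO/X./.O/.X, O) = +1

ply 1, O at XO/X./.O/.X | (1,1)=+1→XO/XO/.O/.X*; (2,0)=+0→XO/X./OO/.X; (3,0)=-1→XO/X./.O/OX
ply 2: XO/XO/.O/.X is terminal -1 (X); from XO/X./.O/.X depth 6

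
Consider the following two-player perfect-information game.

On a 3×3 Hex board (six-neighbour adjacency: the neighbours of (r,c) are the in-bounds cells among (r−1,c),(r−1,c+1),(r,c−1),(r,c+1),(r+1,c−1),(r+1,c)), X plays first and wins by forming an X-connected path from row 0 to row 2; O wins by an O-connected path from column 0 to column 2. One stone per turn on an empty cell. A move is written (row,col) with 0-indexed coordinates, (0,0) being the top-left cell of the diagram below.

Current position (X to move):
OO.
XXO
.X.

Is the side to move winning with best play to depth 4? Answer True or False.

[OO./XXO/.X.] X move#1: (0,2):+1/OOX/XXO/.X.*, (2,0):-1/OO./XXO/XX., (2,2):-1/OO./XXO/.XX
[OOX/XXO/.X.] end (terminal -1, O#2); searched OO./XXO/.X. to 4

X winning at [OO./XXO/.X.]: True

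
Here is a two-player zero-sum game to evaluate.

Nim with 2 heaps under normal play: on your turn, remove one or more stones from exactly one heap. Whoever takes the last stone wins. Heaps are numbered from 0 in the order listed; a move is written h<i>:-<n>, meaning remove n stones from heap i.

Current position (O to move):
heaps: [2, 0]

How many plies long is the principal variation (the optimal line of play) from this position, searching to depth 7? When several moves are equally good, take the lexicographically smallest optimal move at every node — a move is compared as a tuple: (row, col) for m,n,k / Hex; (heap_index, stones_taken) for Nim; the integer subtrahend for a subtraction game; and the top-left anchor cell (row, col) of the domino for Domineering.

PV length from [(2,0)]: 1 ply

[(2,0)] O move#1: h0:-1:-1/(1,0), h0:-2:+1/(0,0)*
[(0,0)] end (terminal -1, X#2); searched (2,0) to 7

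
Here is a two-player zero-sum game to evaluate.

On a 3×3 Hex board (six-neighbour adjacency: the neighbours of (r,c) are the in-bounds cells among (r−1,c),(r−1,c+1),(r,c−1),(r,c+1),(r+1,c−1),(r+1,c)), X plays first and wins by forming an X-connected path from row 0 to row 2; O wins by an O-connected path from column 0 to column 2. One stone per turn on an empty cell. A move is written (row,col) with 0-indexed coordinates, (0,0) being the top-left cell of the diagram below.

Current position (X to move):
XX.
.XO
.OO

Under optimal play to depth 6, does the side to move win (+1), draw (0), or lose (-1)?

p1 X@[XX./.XO/.OO]: (0,2)[XXX/.XO/.OO]-1 (1,0)[XX./XXO/.OO]-1 (2,0)[XX./.XO/XOO]+1*
p2 O@[XX./.XO/XOO] terminal -1; root [XX./.XO/.OO] d6

value(XX./.XO/.OO, X) = +1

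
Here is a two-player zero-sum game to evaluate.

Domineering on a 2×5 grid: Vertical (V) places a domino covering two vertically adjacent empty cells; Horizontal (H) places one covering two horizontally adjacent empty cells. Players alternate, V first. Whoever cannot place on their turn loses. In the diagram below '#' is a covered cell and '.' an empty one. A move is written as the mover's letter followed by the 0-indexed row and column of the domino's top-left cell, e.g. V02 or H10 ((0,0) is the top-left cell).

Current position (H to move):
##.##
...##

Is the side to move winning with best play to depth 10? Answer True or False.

H winning at [##.##/...##]: True

[##.##/...##] H move#1: H10:-1/##.##/##.##, H11:+1/##.##/.####*
[##.##/.####] end (terminal -1, V#2); searched ##.##/...## to 10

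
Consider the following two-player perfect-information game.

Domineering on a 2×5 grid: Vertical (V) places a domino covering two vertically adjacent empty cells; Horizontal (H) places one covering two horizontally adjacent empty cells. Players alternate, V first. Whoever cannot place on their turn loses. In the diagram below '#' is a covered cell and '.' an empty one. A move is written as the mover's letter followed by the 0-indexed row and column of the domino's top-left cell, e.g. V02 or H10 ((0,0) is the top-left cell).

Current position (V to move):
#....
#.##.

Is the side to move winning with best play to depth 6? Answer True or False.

V winning at [#..../#.##.]: False

ply 1, V at #..../#.##. | V01=-1→##.../####.*; V04=-1→#...#/#.###
ply 2, H at ##.../####. | H02=-1→####./####.; H03=+1→##.##/####.*
ply 3: ##.##/####. is terminal -1 (V); from #..../#.##. depth 6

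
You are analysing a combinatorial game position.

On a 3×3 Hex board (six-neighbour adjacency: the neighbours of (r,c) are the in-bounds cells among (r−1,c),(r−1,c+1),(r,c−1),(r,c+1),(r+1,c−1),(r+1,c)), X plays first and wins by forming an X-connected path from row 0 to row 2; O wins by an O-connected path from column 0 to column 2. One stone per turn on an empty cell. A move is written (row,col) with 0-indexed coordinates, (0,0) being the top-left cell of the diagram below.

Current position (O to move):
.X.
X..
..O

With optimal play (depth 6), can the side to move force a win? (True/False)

p1 O@[.X./X../..O]: (0,0)[OX./X../..O]-1 (0,2)[.XO/X../..O]-1 (1,1)[.X./XO./..O]-1 (1,2)[.X./X.O/..O]-1 (2,0)[.X./X../O.O]+1* (2,1)[.X./X../.OO]-1
p2 X@[.X./X../O.O]: (0,0)[XX./X../O.O]-1* (0,2)[.XX/X../O.O]-1 (1,1)[.X./XX./O.O]-1 (1,2)[.X./X.X/O.O]-1 (2,1)[.X./X../OXO]-1
p3 O@[XX./X../O.O]: (0,2)[XXO/X../O.O]+1* (1,1)[XX./XO./O.O]+1 (1,2)[XX./X.O/O.O]+1 (2,1)[XX./X../OOO]+1
p4 X@[XXO/X../O.O]: (1,1)[XXO/XX./O.O]-1* (1,2)[XXO/X.X/O.O]-1 (2,1)[XXO/X../OXO]-1
p5 O@[XXO/XX./O.O]: (1,2)[XXO/XXO/O.O]-1 (2,1)[XXO/XX./OOO]+1*
p6 X@[XXO/XX./OOO] terminal -1; root [.X./X../..O] d6

O winning at [.X./X../..O]: True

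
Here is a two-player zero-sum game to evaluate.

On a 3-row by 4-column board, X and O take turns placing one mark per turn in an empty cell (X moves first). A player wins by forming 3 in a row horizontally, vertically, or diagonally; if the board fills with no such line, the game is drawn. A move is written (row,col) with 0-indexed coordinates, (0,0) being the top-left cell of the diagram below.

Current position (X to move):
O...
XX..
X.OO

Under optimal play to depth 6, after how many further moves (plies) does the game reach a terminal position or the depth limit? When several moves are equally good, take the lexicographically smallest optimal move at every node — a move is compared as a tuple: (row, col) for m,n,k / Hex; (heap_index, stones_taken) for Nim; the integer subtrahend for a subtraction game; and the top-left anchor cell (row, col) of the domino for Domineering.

PV length from [O.../XX../X.OO]: 1 ply

p1 X@[O.../XX../X.OO]: (0,1)[OX../XX../X.OO]-1 (0,2)[O.X./XX../X.OO]+1* (0,3)[O..X/XX../X.OO]-1 (1,2)[O.../XXX./X.OO]+1 (1,3)[O.../XX.X/X.OO]-1 (2,1)[O.../XX../XXOO]+1
p2 O@[O.X./XX../X.OO] terminal -1; root [O.../XX../X.OO] d6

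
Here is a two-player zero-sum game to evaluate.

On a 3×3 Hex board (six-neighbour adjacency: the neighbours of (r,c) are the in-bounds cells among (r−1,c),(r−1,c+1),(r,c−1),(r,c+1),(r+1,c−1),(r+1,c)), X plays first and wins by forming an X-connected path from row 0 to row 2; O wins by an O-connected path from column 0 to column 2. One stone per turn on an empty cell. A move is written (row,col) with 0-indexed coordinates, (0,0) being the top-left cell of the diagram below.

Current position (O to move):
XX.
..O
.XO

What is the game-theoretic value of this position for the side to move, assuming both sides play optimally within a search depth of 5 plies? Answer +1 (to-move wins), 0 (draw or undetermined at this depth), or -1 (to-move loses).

value(XX./..O/.XO, O) = +1

ply 1, O at XX./..O/.XO | (0,2)=-1→XXO/..O/.XO; (1,0)=-1→XX./O.O/.XO; (1,1)=+1→XX./.OO/.XO*; (2,0)=-1→XX./..O/OXO
ply 2, X at XX./.OO/.XO | (0,2)=-1→XXX/.OO/.XO*; (1,0)=-1→XX./XOO/.XO; (2,0)=-1→XX./.OO/XXO
ply 3, O at XXX/.OO/.XO | (1,0)=+1→XXX/OOO/.XO*; (2,0)=+1→XXX/.OO/OXO
ply 4: XXX/OOO/.XO is terminal -1 (X); from XX./..O/.XO depth 5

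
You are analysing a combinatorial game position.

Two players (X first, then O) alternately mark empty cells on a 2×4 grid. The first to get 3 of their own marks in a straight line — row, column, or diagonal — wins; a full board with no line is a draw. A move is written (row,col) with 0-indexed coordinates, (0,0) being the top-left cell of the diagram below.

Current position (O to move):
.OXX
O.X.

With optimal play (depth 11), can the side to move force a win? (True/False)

O winning at [.OXX/O.X.]: False

ply 1, O at .OXX/O.X. | (0,0)=+0→OOXX/O.X.*; (1,1)=+0→.OXX/OOX.; (1,3)=+0→.OXX/O.XO
ply 2, X at OOXX/O.X. | (1,1)=+0→OOXX/OXX.*; (1,3)=+0→OOXX/O.XX
ply 3, O at OOXX/OXX. | (1,3)=+0→OOXX/OXXO*
ply 4: OOXX/OXXO is terminal +0 (X); from .OXX/O.X. depth 11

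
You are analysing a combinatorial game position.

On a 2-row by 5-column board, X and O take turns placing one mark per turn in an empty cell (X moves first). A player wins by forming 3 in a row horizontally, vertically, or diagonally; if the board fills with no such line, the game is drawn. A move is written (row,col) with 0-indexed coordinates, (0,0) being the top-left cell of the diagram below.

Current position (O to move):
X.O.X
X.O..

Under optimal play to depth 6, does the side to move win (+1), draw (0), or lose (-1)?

value(X.O.X/X.O.., O) = +1

[X.O.X/X.O..] O move#1: (0,1):+1/XOO.X/X.O..*, (0,3):+1/X.OOX/X.O.., (1,1):+0/X.O.X/XOO.., (1,3):+1/X.O.X/X.OO., (1,4):+0/X.O.X/X.O.O
[XOO.X/X.O..] X move#2: (0,3):-1/XOOXX/X.O..*, (1,1):-1/XOO.X/XXO.., (1,3):-1/XOO.X/X.OX., (1,4):-1/XOO.X/X.O.X
[XOOXX/X.O..] O move#3: (1,1):+0/XOOXX/XOO.., (1,3):+1/XOOXX/X.OO.*, (1,4):+0/XOOXX/X.O.O
[XOOXX/X.OO.] X move#4: (1,1):-1/XOOXX/XXOO.*, (1,4):-1/XOOXX/X.OOX
[XOOXX/XXOO.] O move#5: (1,4):+1/XOOXX/XXOOO*
[XOOXX/XXOOO] end (terminal -1, X#6); searched X.O.X/X.O.. to 6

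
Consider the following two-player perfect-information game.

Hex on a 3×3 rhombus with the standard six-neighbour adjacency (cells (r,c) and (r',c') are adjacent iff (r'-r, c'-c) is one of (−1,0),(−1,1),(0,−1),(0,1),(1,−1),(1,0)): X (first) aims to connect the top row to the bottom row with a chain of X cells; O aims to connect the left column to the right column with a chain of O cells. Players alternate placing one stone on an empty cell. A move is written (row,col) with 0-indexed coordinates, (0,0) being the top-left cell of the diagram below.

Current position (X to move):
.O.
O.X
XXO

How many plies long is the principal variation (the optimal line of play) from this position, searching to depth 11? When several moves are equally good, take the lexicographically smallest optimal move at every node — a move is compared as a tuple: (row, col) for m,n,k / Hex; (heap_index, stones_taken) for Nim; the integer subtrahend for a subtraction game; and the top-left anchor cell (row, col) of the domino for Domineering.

PV length from [.O./O.X/XXO]: 1 ply

ply 1, X at .O./O.X/XXO | (0,0)=-1→XO./O.X/XXO; (0,2)=+1→.OX/O.X/XXO*; (1,1)=-1→.O./OXX/XXO
ply 2: .OX/O.X/XXO is terminal -1 (O); from .O./O.X/XXO depth 11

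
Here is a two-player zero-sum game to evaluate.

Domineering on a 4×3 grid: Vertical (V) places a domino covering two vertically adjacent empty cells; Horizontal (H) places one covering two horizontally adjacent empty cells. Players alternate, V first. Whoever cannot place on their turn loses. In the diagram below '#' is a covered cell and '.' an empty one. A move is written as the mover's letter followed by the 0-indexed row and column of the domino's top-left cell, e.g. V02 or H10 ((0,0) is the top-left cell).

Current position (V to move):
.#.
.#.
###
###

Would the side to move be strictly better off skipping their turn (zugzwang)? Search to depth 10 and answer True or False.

ply 1, V at .#./.#./###/### | V00=+1→##./##./###/###*; V02=+1→.##/.##/###/###
ply 2: ##./##./###/### is terminal -1 (H); from .#./.#./###/### depth 10
pass branch (H moves first from the same position):
  | ply 1: .#./.#./###/### is terminal -1 (H); from .#./.#./###/### depth 10
V moving scores +1; V passing scores +1

zugzwang(.#./.#./###/###, V) = False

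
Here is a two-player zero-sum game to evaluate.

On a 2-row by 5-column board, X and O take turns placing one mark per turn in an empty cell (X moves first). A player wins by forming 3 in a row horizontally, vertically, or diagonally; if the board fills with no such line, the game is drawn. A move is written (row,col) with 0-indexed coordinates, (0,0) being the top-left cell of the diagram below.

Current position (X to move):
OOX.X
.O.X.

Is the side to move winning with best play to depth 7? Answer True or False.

X winning at [OOX.X/.O.X.]: True

[OOX.X/.O.X.] X move#1: (0,3):+1/OOXXX/.O.X.*, (1,0):+0/OOX.X/XO.X., (1,2):+1/OOX.X/.OXX., (1,4):+1/OOX.X/.O.XX
[OOXXX/.O.X.] end (terminal -1, O#2); searched OOX.X/.O.X. to 7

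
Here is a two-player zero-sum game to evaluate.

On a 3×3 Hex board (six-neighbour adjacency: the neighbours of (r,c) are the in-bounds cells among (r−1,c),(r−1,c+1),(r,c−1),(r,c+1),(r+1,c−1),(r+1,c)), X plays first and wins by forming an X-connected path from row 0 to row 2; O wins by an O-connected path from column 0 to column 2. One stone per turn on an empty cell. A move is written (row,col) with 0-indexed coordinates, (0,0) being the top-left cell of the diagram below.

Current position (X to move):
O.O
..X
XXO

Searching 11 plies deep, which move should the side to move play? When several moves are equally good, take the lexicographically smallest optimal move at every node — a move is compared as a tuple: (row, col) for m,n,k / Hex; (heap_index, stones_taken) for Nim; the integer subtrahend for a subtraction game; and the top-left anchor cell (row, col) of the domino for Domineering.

X's best at [O.O/..X/XXO]: (0,1)

p1 X@[O.O/..X/XXO]: (0,1)[OXO/..X/XXO]+1* (1,0)[O.O/X.X/XXO]-1 (1,1)[O.O/.XX/XXO]-1
p2 O@[OXO/..X/XXO]: (1,0)[OXO/O.X/XXO]-1* (1,1)[OXO/.OX/XXO]-1
p3 X@[OXO/O.X/XXO]: (1,1)[OXO/OXX/XXO]+1*
p4 O@[OXO/OXX/XXO] terminal -1; root [O.O/..X/XXO] d11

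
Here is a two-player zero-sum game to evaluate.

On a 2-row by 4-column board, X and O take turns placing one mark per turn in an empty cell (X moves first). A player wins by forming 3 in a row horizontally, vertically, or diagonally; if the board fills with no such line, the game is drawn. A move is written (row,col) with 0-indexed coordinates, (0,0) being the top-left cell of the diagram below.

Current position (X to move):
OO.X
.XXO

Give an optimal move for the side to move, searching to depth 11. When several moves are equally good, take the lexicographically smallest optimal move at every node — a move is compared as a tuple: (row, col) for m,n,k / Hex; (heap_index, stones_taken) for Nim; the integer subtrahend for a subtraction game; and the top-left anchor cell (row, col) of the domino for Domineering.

X's best at [OO.X/.XXO]: (1,0)

p1 X@[OO.X/.XXO]: (0,2)[OOXX/.XXO]+0 (1,0)[OO.X/XXXO]+1*
p2 O@[OO.X/XXXO] terminal -1; root [OO.X/.XXO] d11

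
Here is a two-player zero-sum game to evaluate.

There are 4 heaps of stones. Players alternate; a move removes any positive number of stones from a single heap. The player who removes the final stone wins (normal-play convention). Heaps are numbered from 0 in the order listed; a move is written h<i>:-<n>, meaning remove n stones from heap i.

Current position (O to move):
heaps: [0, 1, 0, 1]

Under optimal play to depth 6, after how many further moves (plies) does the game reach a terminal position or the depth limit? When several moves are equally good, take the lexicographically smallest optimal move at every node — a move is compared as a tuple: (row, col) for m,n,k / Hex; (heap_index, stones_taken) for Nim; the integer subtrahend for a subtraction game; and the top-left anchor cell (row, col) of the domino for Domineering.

[(0,1,0,1)] O move#1: h1:-1:-1/(0,0,0,1)*, h3:-1:-1/(0,1,0,0)
[(0,0,0,1)] X move#2: h3:-1:+1/(0,0,0,0)*
[(0,0,0,0)] end (terminal -1, O#3); searched (0,1,0,1) to 6

PV length from [(0,1,0,1)]: 2 plies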